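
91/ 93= 0.98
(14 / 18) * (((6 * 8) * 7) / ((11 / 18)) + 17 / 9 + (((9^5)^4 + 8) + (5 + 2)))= 8425262163126452051821 / 891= 9455962023710945063.77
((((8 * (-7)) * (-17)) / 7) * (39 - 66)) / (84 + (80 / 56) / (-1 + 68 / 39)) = -812 / 19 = -42.74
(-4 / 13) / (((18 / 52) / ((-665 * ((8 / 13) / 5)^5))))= 34865152 / 2088523125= 0.02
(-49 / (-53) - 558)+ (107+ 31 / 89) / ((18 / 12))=-6870451 / 14151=-485.51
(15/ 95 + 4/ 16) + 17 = 1323/ 76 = 17.41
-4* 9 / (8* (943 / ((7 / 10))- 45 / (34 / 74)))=-0.00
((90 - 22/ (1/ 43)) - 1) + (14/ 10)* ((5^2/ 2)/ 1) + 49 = -1581/ 2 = -790.50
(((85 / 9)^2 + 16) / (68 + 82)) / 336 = 8521 / 4082400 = 0.00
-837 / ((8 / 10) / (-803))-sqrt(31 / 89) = 3360555 / 4-sqrt(2759) / 89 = 840138.16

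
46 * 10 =460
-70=-70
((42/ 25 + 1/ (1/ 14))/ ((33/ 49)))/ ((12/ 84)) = 134456/ 825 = 162.98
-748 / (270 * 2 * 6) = -187 / 810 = -0.23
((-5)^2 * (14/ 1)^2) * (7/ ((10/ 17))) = 58310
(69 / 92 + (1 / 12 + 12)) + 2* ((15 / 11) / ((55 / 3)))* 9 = 14.17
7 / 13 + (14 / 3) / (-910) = 8 / 15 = 0.53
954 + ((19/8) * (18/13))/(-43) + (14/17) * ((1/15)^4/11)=20192588800679/21167932500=953.92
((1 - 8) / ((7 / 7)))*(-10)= 70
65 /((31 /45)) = 2925 /31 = 94.35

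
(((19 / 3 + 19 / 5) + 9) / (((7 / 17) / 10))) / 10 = 697 / 15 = 46.47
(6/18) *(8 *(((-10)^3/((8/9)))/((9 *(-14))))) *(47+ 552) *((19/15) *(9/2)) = 569050/7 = 81292.86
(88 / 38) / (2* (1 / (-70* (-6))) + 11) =9240 / 43909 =0.21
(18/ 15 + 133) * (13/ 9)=193.84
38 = 38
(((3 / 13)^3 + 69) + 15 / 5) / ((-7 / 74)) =-11707614 / 15379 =-761.27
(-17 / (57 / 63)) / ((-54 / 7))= 833 / 342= 2.44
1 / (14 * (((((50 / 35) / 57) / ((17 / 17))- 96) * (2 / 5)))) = -285 / 153176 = -0.00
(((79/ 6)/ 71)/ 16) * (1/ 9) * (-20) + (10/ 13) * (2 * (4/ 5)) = 240241/ 199368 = 1.21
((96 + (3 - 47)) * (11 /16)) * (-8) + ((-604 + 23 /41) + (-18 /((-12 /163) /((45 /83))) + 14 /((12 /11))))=-7595960 /10209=-744.05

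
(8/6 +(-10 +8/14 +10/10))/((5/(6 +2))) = -1192/105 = -11.35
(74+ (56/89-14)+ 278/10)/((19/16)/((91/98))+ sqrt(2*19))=-28647528/9211945+ 425620416*sqrt(38)/175026955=11.88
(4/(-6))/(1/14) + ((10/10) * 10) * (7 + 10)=482/3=160.67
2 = 2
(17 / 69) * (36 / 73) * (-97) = -19788 / 1679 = -11.79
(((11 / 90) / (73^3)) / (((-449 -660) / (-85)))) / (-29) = -187 / 225201163266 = -0.00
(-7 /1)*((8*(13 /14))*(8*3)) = -1248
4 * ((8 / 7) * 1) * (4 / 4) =32 / 7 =4.57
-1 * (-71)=71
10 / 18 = 0.56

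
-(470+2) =-472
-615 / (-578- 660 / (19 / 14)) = 11685 / 20222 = 0.58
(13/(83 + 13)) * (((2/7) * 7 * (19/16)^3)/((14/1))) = 89167/2752512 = 0.03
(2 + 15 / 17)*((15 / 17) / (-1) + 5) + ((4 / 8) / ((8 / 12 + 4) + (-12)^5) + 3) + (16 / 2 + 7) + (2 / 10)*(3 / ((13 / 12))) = 853204982221 / 28045328740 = 30.42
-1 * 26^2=-676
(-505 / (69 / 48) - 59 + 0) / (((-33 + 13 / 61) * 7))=575657 / 322000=1.79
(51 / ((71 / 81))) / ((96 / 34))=23409 / 1136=20.61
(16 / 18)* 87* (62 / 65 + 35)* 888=2469022.52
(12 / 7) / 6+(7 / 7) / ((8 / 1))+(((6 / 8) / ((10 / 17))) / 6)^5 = 9430738999 / 22937600000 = 0.41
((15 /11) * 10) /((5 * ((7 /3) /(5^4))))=56250 /77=730.52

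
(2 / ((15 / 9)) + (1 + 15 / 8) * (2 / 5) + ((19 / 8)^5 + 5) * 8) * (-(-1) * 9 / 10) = 119230407 / 204800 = 582.18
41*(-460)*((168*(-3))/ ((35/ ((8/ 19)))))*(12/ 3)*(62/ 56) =67352832/ 133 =506412.27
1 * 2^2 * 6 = 24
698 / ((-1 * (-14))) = 349 / 7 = 49.86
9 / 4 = 2.25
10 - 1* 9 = 1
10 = 10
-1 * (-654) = 654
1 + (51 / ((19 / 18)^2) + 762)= 291967 / 361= 808.77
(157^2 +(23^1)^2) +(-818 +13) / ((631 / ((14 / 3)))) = 47650684 / 1893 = 25172.05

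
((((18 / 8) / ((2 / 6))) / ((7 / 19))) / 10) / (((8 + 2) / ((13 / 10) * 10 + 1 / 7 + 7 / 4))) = 213921 / 78400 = 2.73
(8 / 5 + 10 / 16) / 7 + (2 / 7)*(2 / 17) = 239 / 680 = 0.35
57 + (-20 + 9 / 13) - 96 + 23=-459 / 13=-35.31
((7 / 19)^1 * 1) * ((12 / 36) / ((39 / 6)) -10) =-3.67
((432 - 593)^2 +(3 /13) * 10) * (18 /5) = 6066054 /65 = 93323.91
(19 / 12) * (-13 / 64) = -247 / 768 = -0.32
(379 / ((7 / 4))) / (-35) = -1516 / 245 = -6.19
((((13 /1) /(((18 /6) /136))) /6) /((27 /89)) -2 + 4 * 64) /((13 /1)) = 140398 /3159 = 44.44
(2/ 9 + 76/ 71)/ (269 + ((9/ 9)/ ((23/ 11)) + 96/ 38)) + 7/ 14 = 0.50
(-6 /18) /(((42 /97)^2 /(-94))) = 442223 /2646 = 167.13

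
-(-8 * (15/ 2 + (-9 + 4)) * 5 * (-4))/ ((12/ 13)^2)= -4225/ 9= -469.44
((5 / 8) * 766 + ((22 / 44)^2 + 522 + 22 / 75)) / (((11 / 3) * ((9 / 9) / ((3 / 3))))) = 6827 / 25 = 273.08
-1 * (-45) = 45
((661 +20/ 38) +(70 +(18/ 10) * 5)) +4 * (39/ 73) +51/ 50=51574437/ 69350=743.68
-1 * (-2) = 2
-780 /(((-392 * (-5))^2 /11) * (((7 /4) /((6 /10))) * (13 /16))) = -396 /420175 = -0.00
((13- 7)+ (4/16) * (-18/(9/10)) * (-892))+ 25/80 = 71461/16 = 4466.31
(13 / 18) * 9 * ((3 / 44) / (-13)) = -3 / 88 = -0.03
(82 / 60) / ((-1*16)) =-41 / 480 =-0.09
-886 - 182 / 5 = -4612 / 5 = -922.40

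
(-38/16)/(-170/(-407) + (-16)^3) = 7733/13335216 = 0.00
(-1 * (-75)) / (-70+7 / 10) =-250 / 231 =-1.08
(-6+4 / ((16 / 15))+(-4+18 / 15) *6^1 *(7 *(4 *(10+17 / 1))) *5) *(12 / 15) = -50805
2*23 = 46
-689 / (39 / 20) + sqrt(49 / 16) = -4219 / 12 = -351.58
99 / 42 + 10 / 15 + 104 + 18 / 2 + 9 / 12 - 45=6029 / 84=71.77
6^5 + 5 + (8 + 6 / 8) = 31159 / 4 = 7789.75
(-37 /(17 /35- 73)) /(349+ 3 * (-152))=-1295 /271566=-0.00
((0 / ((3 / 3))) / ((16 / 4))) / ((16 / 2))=0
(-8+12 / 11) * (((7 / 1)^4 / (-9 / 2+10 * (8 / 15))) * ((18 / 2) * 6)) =-59122224 / 55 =-1074949.53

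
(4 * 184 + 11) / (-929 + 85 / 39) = -29133 / 36146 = -0.81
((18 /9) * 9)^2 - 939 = -615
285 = 285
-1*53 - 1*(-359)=306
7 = 7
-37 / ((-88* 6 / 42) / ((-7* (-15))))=27195 / 88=309.03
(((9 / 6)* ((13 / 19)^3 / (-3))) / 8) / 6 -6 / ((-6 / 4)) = 2631659 / 658464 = 4.00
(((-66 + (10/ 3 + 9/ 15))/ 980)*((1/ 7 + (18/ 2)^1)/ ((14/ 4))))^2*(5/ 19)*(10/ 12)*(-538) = -5233664/ 1620675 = -3.23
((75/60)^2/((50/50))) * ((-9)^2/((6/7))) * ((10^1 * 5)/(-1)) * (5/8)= -590625/128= -4614.26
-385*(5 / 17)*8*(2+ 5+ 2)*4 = -554400 / 17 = -32611.76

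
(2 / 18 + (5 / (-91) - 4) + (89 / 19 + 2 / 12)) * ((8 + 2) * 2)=282290 / 15561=18.14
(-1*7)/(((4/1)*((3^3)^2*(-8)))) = 7/23328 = 0.00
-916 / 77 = -11.90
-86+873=787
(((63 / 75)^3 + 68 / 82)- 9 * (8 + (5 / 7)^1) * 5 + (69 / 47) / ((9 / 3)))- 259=-136835687746 / 210765625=-649.23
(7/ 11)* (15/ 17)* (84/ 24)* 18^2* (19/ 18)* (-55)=-628425/ 17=-36966.18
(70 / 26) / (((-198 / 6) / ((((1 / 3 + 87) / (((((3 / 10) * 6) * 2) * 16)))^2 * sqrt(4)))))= -15015875 / 40030848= -0.38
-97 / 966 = -0.10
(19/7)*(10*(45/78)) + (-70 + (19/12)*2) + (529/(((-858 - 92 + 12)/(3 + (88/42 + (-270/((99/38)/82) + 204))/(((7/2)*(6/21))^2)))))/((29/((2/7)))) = -5.12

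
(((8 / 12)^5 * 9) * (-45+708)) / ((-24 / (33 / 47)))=-9724 / 423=-22.99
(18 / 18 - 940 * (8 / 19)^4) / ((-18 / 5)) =6199865 / 781926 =7.93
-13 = -13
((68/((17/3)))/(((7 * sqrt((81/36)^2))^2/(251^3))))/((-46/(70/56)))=-632530040/30429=-20787.08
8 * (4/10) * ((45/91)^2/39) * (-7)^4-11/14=1457593/30758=47.39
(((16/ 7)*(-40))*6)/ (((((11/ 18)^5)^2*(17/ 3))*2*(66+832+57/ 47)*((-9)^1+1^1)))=120824610948956160/ 130447011733535497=0.93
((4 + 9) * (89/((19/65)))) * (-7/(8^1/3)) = -1579305/152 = -10390.16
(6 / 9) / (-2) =-1 / 3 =-0.33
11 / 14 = 0.79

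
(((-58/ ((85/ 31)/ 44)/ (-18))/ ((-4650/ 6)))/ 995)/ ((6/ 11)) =-7018/ 57088125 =-0.00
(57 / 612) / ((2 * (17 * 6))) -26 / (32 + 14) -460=-440837851 / 957168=-460.56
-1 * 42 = -42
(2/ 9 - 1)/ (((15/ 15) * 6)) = -7/ 54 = -0.13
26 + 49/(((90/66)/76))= 41354/15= 2756.93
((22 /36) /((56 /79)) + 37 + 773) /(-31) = -817349 /31248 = -26.16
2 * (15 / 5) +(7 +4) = 17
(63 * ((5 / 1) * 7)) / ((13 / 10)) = 22050 / 13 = 1696.15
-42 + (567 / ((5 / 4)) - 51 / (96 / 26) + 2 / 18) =397.90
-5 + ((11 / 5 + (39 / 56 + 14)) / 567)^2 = -14000145071 / 2800526400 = -5.00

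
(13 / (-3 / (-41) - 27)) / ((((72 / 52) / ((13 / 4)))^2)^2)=-434784474293 / 29668737024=-14.65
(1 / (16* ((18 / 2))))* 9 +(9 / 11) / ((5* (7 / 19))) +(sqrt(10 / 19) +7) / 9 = 1.37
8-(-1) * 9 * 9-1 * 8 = 81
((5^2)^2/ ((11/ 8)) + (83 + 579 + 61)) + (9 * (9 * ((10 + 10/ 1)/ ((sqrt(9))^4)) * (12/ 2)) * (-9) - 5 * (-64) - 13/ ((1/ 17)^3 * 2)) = -693373/ 22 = -31516.95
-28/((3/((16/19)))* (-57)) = 448/3249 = 0.14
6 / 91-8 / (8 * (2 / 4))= -176 / 91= -1.93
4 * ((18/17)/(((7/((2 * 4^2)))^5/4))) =9663676416/285719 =33822.31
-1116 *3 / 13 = -257.54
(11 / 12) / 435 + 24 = 125291 / 5220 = 24.00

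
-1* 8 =-8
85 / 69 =1.23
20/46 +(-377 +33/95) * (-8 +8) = 0.43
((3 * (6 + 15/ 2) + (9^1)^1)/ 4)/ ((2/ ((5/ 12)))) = 2.58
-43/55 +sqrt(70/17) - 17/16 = -1623/880 +sqrt(1190)/17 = 0.18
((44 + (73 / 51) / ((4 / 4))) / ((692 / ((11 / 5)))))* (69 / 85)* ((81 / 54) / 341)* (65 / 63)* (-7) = -692783 / 185988840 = -0.00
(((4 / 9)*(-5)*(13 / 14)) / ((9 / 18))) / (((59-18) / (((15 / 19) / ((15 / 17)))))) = -4420 / 49077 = -0.09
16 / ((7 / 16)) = 256 / 7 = 36.57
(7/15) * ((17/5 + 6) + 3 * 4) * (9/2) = 2247/50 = 44.94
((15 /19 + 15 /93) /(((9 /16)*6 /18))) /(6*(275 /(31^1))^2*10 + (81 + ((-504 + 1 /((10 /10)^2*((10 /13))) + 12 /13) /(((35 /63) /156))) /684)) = 13888000 /12589538931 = 0.00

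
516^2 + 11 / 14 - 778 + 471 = 3723297 / 14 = 265949.79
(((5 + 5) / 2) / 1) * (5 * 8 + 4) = 220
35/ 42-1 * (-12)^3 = 10373/ 6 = 1728.83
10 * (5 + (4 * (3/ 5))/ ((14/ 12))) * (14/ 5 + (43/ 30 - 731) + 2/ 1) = -5370521/ 105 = -51147.82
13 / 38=0.34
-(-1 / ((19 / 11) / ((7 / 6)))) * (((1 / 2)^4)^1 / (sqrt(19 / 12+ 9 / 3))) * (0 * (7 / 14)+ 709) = 4963 * sqrt(165) / 4560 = 13.98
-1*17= -17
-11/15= -0.73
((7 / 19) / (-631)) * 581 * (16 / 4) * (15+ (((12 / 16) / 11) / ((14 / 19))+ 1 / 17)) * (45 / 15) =-276553095 / 4483886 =-61.68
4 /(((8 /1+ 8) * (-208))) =-1 /832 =-0.00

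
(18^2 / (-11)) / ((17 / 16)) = -5184 / 187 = -27.72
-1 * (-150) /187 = 150 /187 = 0.80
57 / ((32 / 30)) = 855 / 16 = 53.44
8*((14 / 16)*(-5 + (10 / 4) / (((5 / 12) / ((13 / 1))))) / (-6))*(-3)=511 / 2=255.50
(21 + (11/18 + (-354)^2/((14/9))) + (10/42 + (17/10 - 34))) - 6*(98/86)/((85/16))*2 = 18547215034/230265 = 80547.26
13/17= 0.76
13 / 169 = 1 / 13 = 0.08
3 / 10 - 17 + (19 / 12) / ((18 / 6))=-2911 / 180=-16.17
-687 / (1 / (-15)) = 10305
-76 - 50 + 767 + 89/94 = 60343/94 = 641.95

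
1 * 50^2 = 2500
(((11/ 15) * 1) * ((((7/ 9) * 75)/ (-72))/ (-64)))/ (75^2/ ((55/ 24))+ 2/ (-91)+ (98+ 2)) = 385385/ 106047138816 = 0.00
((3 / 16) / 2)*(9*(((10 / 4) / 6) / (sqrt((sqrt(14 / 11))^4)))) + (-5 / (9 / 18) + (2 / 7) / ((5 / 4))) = -9.50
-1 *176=-176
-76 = -76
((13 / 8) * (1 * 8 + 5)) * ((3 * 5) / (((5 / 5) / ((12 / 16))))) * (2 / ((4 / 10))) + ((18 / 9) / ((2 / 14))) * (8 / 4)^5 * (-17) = -205687 / 32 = -6427.72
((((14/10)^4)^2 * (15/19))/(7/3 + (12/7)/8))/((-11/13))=-9442744038/1747109375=-5.40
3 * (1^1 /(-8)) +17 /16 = 11 /16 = 0.69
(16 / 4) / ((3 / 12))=16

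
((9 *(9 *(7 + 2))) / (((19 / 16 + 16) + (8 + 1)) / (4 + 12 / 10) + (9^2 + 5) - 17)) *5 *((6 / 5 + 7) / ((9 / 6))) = 269.14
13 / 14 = 0.93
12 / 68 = 3 / 17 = 0.18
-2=-2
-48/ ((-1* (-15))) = -16/ 5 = -3.20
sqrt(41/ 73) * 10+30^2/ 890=90/ 89+10 * sqrt(2993)/ 73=8.51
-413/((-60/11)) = 4543/60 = 75.72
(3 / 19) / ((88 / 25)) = 0.04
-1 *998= -998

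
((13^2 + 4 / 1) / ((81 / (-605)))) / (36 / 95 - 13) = 903925 / 8829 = 102.38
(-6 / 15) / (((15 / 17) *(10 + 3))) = -34 / 975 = -0.03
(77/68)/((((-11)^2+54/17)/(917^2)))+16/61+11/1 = 3955456661/515084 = 7679.25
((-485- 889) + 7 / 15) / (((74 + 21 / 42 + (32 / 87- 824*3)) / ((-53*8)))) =-506668976 / 2085505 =-242.95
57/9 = 19/3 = 6.33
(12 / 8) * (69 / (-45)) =-23 / 10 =-2.30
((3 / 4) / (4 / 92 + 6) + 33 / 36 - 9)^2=11015761 / 173889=63.35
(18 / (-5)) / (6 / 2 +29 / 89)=-801 / 740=-1.08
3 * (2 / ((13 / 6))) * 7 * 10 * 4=10080 / 13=775.38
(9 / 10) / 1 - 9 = -81 / 10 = -8.10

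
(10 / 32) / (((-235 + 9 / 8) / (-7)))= 35 / 3742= 0.01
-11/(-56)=11/56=0.20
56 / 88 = 7 / 11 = 0.64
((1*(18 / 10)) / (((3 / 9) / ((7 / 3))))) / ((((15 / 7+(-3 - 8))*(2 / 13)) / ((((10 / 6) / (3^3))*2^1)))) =-637 / 558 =-1.14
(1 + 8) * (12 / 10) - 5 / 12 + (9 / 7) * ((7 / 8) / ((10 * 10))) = 24947 / 2400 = 10.39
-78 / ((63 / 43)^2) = -48074 / 1323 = -36.34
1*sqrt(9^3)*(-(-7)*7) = 1323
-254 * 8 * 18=-36576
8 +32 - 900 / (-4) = 265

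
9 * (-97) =-873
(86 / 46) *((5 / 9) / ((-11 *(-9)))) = 215 / 20493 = 0.01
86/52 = 1.65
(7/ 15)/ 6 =7/ 90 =0.08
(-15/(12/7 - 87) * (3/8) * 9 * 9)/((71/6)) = 25515/56516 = 0.45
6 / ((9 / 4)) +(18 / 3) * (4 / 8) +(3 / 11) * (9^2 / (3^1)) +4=17.03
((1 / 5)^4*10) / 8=1 / 500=0.00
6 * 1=6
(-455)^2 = 207025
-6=-6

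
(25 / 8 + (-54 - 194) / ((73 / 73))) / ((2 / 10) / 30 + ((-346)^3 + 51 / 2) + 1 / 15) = 0.00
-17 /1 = -17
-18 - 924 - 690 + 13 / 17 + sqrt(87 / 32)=-27731 / 17 + sqrt(174) / 8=-1629.59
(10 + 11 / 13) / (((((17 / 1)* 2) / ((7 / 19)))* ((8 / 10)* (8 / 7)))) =34545 / 268736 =0.13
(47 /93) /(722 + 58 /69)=1081 /1546156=0.00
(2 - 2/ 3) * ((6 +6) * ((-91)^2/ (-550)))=-66248/ 275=-240.90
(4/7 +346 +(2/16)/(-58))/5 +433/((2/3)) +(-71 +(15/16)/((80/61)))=168513697/259840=648.53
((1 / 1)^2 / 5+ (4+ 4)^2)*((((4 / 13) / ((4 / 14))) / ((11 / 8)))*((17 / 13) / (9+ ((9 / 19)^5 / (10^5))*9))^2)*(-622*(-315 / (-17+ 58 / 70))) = -16179389342151896796303200000000000 / 1257959470347712328707774102983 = -12861.61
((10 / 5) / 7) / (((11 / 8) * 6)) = 8 / 231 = 0.03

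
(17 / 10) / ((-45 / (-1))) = 17 / 450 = 0.04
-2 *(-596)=1192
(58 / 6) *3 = 29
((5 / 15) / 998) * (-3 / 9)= -1 / 8982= -0.00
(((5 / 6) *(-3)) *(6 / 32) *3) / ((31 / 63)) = -2835 / 992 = -2.86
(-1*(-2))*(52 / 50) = 52 / 25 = 2.08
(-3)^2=9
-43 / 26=-1.65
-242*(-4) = 968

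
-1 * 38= -38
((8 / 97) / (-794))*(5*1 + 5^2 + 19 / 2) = -158 / 38509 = -0.00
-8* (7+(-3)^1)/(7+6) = -32/13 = -2.46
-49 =-49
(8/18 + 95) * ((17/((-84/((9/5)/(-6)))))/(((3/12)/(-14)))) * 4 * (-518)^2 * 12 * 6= -125386731904/5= -25077346380.80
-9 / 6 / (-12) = 0.12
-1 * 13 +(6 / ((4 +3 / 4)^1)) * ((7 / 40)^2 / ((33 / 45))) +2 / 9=-957431 / 75240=-12.73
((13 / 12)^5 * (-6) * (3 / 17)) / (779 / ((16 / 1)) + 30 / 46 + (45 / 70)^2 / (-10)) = -160941235 / 5021871264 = -0.03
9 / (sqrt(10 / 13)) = 9 * sqrt(130) / 10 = 10.26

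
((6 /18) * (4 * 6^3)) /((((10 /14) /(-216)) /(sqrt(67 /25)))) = -435456 * sqrt(67) /25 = -142574.44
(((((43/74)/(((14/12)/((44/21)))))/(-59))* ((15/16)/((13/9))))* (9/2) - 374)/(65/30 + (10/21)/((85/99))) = -212219319477/1543931116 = -137.45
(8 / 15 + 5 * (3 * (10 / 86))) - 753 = -484216 / 645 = -750.72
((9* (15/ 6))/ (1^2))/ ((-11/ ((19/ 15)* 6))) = -171/ 11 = -15.55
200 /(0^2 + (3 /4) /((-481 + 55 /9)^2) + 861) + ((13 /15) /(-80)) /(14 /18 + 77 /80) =89101024322507 /394142489568555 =0.23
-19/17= -1.12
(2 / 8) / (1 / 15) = 15 / 4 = 3.75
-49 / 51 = -0.96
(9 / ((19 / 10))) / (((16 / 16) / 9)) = 810 / 19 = 42.63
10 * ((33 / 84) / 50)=11 / 140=0.08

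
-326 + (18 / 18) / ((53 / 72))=-17206 / 53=-324.64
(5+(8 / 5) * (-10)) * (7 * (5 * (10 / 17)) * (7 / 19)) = -26950 / 323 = -83.44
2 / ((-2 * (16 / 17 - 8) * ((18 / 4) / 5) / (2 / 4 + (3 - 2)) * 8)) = 17 / 576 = 0.03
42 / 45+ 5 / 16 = 299 / 240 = 1.25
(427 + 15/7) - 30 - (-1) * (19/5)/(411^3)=969888638203/2429928585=399.14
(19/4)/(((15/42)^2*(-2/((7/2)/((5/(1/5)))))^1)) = -6517/2500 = -2.61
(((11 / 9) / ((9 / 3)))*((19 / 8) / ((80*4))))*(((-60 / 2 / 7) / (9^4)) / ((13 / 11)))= -2299 / 1375605504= -0.00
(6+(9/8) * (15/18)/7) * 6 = 2061/56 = 36.80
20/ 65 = 4/ 13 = 0.31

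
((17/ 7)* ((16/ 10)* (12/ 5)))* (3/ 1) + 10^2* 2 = 39896/ 175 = 227.98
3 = 3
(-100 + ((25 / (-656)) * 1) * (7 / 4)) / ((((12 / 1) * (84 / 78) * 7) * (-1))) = 1137825 / 1028608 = 1.11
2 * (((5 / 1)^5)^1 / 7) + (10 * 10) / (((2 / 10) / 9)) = 37750 / 7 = 5392.86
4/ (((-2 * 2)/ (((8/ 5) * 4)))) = -32/ 5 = -6.40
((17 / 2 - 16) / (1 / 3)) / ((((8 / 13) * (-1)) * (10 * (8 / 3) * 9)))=39 / 256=0.15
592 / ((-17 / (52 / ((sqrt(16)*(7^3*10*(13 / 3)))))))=-888 / 29155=-0.03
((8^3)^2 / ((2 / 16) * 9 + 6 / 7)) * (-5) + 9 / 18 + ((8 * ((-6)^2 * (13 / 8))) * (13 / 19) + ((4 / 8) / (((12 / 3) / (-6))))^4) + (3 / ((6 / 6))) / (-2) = -356846642611 / 539904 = -660944.62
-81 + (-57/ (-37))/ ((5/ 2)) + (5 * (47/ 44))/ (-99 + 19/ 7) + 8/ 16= -438575521/ 5486360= -79.94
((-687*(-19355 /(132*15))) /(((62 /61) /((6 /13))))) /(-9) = -54073999 /159588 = -338.83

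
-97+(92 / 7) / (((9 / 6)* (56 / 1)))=-14236 / 147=-96.84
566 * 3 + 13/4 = 6805/4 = 1701.25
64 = 64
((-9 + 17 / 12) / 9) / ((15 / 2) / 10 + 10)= -91 / 1161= -0.08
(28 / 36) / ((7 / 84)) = 28 / 3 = 9.33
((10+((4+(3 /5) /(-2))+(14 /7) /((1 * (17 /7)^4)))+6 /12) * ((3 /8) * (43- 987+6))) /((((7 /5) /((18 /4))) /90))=-484685451405 /334084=-1450789.18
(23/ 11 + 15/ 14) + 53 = 8649/ 154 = 56.16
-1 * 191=-191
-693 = -693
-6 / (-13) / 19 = 6 / 247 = 0.02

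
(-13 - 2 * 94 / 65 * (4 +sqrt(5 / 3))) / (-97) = 188 * sqrt(15) / 18915 +1597 / 6305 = 0.29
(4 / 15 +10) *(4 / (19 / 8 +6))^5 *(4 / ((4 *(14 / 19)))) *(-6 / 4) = -3506438144 / 6750625535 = -0.52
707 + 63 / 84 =2831 / 4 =707.75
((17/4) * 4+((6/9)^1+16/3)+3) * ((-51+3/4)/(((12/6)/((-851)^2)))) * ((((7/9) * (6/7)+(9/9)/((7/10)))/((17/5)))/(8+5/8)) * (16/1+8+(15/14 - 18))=-199106785020/833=-239023751.52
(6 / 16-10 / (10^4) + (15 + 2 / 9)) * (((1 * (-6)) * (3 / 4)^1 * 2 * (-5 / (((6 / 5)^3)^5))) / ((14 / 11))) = 942398681640625 / 26330359136256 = 35.79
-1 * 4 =-4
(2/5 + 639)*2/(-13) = -6394/65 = -98.37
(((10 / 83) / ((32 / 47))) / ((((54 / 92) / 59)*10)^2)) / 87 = 86548103 / 421128720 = 0.21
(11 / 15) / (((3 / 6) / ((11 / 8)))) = 121 / 60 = 2.02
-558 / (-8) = 279 / 4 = 69.75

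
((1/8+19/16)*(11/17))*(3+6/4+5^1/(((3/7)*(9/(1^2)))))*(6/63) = 3443/7344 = 0.47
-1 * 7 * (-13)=91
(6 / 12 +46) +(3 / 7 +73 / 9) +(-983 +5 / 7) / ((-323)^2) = 723397847 / 13145454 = 55.03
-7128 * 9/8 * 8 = -64152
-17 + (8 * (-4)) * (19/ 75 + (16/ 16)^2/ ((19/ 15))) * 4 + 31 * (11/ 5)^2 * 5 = 854602/ 1425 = 599.72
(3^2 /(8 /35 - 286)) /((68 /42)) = -2205 /113356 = -0.02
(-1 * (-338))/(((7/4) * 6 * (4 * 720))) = 0.01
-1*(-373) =373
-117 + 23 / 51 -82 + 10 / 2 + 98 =-4873 / 51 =-95.55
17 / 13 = 1.31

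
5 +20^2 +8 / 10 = 2029 / 5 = 405.80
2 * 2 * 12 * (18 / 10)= 432 / 5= 86.40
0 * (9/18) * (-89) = 0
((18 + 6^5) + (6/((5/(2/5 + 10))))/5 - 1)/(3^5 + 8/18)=8769933/273875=32.02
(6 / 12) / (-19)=-1 / 38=-0.03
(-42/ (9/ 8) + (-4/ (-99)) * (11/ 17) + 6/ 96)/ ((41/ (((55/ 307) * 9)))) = -5014625/ 3423664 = -1.46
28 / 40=7 / 10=0.70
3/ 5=0.60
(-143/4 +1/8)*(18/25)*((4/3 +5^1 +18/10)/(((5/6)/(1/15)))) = -16.69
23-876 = -853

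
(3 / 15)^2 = 1 / 25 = 0.04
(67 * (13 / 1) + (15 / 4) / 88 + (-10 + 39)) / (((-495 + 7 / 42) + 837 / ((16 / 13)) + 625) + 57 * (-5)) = 950445 / 554642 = 1.71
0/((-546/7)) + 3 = 3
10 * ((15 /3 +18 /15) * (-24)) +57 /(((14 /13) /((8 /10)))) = -50598 /35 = -1445.66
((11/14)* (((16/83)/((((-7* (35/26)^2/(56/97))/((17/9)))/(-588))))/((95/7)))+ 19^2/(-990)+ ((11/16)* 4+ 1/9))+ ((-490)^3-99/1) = -890834895559226021/7571965500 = -117649095.94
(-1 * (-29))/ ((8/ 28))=203/ 2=101.50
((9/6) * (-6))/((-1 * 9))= 1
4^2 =16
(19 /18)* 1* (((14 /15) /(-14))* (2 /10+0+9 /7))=-494 /4725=-0.10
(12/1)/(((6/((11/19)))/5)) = 110/19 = 5.79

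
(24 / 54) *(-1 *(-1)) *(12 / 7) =16 / 21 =0.76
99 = 99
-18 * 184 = -3312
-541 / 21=-25.76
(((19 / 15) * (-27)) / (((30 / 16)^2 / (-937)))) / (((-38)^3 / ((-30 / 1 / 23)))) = 44976 / 207575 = 0.22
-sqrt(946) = -30.76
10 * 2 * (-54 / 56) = -135 / 7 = -19.29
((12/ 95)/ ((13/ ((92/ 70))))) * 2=1104/ 43225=0.03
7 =7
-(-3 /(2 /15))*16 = 360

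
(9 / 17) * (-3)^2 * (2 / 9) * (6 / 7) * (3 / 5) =324 / 595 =0.54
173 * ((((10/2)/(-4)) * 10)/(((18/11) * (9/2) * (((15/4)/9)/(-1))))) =19030/27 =704.81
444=444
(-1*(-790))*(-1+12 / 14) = -790 / 7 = -112.86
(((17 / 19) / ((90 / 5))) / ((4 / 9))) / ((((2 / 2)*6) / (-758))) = -6443 / 456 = -14.13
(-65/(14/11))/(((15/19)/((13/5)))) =-168.20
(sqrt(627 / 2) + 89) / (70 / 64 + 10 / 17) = 272* sqrt(1254) / 915 + 48416 / 915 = 63.44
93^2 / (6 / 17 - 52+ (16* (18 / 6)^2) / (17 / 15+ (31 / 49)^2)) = 507557916 / 2479439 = 204.71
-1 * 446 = -446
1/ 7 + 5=36/ 7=5.14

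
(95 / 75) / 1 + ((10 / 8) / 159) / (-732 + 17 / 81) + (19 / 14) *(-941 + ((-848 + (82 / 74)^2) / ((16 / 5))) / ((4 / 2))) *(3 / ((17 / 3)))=-2161527033364079 / 2807572799040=-769.89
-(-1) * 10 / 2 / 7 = 5 / 7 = 0.71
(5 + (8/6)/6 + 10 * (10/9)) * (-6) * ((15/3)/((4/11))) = -2695/2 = -1347.50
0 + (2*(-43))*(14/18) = -602/9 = -66.89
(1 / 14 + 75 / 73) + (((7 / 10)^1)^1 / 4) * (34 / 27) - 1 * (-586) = 587.32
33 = 33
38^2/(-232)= -361/58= -6.22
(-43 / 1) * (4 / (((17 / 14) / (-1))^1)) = 2408 / 17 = 141.65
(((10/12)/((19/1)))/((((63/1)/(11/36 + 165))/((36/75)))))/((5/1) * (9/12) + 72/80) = 0.01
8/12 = 2/3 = 0.67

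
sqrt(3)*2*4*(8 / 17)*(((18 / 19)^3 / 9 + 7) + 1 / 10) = 15791008*sqrt(3) / 583015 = 46.91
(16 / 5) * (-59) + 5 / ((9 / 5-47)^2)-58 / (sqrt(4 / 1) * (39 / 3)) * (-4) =-597172467 / 3319940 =-179.87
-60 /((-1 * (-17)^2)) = 60 /289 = 0.21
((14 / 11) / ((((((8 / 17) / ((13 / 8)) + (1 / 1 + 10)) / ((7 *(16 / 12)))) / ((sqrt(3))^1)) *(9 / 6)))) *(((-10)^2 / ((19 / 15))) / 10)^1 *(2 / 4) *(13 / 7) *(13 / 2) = 10457720 *sqrt(3) / 312873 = 57.89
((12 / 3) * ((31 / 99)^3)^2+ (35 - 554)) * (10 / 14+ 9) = -33226476031658860 / 6590361045807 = -5041.68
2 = 2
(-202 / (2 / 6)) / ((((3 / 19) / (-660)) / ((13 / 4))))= 8232510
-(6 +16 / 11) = -82 / 11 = -7.45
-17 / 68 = -1 / 4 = -0.25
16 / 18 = 8 / 9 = 0.89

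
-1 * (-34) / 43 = 34 / 43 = 0.79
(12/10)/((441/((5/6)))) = 1/441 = 0.00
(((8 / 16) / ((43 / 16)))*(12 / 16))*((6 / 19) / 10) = 18 / 4085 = 0.00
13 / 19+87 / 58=83 / 38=2.18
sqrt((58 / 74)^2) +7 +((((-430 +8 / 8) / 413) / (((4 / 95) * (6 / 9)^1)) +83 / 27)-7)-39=-238136263 / 3300696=-72.15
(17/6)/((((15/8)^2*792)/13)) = 884/66825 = 0.01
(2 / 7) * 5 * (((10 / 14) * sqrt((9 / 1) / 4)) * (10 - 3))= 75 / 7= 10.71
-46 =-46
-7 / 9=-0.78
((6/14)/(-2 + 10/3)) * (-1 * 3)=-27/28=-0.96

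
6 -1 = 5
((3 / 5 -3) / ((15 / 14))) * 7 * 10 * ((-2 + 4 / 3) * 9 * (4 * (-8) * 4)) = -120422.40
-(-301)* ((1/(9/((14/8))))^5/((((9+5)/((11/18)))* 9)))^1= 7949711/19591041024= 0.00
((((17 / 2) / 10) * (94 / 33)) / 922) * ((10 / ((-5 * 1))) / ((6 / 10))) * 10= -3995 / 45639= -0.09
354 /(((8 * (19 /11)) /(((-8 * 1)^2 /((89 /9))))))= 280368 /1691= 165.80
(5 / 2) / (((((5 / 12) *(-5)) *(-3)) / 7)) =14 / 5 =2.80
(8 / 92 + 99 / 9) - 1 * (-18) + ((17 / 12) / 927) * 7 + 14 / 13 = 100362937 / 3326076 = 30.17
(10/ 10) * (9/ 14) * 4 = 18/ 7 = 2.57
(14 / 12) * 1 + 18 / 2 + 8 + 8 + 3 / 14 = 554 / 21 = 26.38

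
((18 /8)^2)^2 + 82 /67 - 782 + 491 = -4530653 /17152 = -264.15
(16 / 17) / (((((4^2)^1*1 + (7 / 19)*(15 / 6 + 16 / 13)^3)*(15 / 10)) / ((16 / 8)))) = 21372416 / 598322565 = 0.04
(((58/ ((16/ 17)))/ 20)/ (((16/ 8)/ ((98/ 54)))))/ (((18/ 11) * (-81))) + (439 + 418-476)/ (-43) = -4810928981/ 541676160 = -8.88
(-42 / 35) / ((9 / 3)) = -2 / 5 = -0.40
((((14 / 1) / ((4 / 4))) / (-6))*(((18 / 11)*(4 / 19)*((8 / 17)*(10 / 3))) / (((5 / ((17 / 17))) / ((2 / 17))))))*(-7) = 12544 / 60401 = 0.21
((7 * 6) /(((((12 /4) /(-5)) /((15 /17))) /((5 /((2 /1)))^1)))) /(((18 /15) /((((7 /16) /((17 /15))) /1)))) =-459375 /9248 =-49.67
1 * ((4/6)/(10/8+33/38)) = 152/483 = 0.31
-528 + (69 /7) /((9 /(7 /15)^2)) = -356239 /675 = -527.76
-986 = -986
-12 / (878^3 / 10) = -15 / 84604519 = -0.00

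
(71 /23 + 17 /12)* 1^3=1243 /276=4.50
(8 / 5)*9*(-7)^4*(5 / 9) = 19208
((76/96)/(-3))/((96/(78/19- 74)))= 83/432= 0.19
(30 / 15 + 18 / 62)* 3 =213 / 31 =6.87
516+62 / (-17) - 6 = 8608 / 17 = 506.35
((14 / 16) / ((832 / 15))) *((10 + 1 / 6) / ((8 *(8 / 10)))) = 10675 / 425984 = 0.03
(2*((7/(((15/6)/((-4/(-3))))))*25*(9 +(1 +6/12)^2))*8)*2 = 33600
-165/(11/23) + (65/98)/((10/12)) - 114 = -22452/49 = -458.20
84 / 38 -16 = -262 / 19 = -13.79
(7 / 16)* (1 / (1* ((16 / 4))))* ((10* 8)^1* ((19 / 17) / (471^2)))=665 / 15085188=0.00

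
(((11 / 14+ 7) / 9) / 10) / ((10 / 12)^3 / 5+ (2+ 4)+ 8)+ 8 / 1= 854374 / 106715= 8.01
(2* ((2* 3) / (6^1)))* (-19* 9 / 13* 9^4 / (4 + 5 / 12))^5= -884640802673605562937233861042571264 / 155273059182449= -5697323201664589103746.14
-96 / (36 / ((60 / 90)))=-16 / 9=-1.78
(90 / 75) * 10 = 12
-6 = -6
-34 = -34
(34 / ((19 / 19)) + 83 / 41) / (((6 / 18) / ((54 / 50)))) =119637 / 1025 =116.72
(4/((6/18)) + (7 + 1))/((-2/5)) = -50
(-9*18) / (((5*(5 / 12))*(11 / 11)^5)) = -1944 / 25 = -77.76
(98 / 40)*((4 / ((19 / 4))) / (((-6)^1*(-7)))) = 14 / 285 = 0.05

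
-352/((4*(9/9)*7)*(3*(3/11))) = -968/63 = -15.37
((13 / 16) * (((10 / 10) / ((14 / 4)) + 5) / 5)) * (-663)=-318903 / 560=-569.47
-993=-993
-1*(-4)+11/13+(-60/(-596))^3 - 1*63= -2500765569/43003337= -58.15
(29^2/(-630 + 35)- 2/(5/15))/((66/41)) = -16441/3570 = -4.61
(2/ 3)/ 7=2/ 21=0.10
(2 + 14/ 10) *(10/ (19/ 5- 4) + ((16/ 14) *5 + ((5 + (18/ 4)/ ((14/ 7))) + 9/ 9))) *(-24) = 102918/ 35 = 2940.51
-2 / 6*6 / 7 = -2 / 7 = -0.29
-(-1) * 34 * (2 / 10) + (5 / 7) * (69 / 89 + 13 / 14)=349623 / 43610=8.02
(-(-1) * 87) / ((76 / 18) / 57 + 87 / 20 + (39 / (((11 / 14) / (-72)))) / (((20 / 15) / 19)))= -516780 / 302479561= -0.00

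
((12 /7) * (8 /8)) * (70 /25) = 24 /5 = 4.80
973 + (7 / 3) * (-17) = 933.33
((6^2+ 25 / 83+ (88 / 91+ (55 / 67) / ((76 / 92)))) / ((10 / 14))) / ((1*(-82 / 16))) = -2943099968 / 281581235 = -10.45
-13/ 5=-2.60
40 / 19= 2.11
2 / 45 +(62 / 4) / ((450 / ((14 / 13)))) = 53 / 650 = 0.08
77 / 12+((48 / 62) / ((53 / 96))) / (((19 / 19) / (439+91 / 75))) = 307438231 / 492900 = 623.73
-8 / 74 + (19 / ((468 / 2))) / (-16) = -15679 / 138528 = -0.11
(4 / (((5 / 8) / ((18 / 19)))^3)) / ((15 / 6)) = 23887872 / 4286875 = 5.57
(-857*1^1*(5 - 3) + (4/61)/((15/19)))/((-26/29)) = 1911.68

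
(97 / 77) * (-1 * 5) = -485 / 77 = -6.30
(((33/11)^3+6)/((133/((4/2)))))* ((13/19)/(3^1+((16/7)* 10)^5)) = 2060058/37853611801981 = 0.00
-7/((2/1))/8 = -7/16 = -0.44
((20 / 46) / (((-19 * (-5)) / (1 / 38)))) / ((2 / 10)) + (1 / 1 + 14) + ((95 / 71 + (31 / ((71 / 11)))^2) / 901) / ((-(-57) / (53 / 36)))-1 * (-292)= 11795996461769 / 38423278314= 307.00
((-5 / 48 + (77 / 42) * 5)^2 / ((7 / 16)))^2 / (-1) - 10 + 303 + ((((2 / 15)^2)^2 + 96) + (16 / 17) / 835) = -62832127434717719 / 1802878560000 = -34851.00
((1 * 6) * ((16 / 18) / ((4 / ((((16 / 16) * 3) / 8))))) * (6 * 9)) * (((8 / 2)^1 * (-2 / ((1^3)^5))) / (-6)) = 36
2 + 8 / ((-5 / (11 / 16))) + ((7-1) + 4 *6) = 309 / 10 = 30.90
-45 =-45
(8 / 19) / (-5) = -8 / 95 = -0.08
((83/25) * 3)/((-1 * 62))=-249/1550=-0.16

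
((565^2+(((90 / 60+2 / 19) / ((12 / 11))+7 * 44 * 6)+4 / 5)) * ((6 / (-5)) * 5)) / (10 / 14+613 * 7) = -5124361333 / 11415960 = -448.88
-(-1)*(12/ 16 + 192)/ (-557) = -771/ 2228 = -0.35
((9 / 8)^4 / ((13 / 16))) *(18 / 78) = 19683 / 43264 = 0.45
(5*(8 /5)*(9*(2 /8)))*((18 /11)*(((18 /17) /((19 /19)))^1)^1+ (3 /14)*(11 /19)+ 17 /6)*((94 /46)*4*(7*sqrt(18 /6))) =394727808*sqrt(3) /81719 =8366.34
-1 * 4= -4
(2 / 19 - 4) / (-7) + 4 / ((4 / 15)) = 2069 / 133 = 15.56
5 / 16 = 0.31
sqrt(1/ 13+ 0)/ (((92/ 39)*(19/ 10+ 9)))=15*sqrt(13)/ 5014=0.01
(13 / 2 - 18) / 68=-23 / 136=-0.17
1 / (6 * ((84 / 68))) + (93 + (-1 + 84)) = 22193 / 126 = 176.13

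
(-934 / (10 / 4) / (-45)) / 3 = 1868 / 675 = 2.77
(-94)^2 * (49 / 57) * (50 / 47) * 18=2763600 / 19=145452.63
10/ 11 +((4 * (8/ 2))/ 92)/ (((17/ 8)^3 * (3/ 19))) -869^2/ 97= -7784.14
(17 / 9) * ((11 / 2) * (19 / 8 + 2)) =6545 / 144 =45.45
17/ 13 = 1.31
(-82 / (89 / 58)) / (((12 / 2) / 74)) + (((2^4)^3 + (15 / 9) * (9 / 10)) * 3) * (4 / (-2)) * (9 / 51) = -22684109 / 4539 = -4997.60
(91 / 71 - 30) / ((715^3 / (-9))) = 18351 / 25952337125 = 0.00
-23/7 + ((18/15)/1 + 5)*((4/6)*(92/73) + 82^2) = 63911879/1533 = 41690.72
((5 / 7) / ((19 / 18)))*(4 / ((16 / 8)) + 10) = 1080 / 133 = 8.12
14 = 14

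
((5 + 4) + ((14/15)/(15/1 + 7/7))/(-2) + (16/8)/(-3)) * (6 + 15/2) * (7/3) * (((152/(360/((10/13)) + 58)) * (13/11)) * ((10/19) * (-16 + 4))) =-1632267/2893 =-564.21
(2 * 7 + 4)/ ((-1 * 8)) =-9/ 4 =-2.25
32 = 32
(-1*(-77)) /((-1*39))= -77 /39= -1.97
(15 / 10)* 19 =28.50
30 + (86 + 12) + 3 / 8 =128.38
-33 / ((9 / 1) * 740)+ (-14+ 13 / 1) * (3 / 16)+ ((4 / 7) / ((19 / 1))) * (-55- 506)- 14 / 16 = -21187427 / 1181040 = -17.94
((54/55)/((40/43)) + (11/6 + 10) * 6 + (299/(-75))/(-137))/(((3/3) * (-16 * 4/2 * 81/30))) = -0.83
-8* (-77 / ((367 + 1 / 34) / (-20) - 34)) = -418880 / 35599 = -11.77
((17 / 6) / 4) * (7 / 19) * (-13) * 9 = -4641 / 152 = -30.53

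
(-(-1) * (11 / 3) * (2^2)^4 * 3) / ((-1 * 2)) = -1408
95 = 95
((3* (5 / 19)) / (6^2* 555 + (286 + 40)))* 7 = 105 / 385814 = 0.00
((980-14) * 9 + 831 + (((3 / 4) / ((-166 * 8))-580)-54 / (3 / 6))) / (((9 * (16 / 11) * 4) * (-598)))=-516363551 / 1829707776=-0.28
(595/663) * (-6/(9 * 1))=-70/117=-0.60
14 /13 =1.08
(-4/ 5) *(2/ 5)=-8/ 25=-0.32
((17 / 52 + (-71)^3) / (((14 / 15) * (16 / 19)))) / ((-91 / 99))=75017054475 / 151424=495410.60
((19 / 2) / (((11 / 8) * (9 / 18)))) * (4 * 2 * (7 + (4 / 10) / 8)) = 42864 / 55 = 779.35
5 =5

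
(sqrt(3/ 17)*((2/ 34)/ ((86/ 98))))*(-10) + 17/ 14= 17/ 14-490*sqrt(51)/ 12427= 0.93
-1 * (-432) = 432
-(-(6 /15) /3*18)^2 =-5.76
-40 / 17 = -2.35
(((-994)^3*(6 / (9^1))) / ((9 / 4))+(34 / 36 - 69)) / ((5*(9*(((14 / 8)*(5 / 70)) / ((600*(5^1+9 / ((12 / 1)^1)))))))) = -14456629961480 / 81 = -178476913104.69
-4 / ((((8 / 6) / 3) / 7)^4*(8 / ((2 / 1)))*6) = -5250987 / 512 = -10255.83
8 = 8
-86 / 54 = -43 / 27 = -1.59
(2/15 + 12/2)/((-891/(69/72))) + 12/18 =52931/80190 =0.66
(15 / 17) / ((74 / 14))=105 / 629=0.17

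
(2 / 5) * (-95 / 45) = -38 / 45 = -0.84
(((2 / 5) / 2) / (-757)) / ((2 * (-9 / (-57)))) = -19 / 22710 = -0.00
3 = 3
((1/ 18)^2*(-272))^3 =-314432/ 531441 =-0.59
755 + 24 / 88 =8308 / 11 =755.27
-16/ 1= -16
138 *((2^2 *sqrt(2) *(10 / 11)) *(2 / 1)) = 11040 *sqrt(2) / 11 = 1419.36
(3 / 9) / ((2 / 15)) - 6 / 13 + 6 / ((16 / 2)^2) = 887 / 416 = 2.13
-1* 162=-162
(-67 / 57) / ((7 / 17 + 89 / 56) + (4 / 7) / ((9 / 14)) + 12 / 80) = -956760 / 2474389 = -0.39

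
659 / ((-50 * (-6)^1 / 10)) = 659 / 30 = 21.97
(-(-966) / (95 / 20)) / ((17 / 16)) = 61824 / 323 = 191.41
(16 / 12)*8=32 / 3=10.67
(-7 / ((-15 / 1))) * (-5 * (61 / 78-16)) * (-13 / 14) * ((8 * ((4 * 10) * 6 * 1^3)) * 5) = -949600 / 3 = -316533.33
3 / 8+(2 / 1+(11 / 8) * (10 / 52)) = 549 / 208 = 2.64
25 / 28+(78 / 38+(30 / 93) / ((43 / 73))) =2477171 / 709156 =3.49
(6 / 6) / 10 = 1 / 10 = 0.10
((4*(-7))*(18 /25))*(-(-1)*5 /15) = -168 /25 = -6.72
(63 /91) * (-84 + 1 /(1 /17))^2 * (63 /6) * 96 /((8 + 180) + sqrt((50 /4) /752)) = 3838283753472 /230348521 - 271494720 * sqrt(94) /230348521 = 16651.51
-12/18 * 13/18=-13/27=-0.48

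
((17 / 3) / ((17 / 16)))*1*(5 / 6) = 40 / 9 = 4.44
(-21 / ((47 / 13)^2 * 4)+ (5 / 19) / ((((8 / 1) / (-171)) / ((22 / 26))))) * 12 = -3557187 / 57434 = -61.94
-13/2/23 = -13/46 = -0.28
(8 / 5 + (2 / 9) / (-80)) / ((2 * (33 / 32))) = 230 / 297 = 0.77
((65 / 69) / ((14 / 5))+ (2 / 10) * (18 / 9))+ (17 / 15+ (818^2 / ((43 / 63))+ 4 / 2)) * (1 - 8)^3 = -4655845236713 / 13846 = -336259225.53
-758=-758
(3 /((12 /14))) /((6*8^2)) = 7 /768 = 0.01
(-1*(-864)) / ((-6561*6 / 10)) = -160 / 729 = -0.22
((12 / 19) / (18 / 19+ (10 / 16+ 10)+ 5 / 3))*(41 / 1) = 11808 / 6037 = 1.96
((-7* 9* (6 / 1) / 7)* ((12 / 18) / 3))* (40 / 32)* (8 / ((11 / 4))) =-480 / 11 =-43.64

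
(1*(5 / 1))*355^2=630125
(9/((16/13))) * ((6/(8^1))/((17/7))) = 2457/1088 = 2.26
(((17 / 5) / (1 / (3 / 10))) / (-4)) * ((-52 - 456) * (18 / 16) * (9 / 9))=58293 / 400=145.73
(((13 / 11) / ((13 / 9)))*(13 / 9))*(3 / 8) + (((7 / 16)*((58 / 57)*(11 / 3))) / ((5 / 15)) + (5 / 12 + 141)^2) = 602040797 / 30096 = 20004.01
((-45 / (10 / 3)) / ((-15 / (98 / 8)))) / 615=147 / 8200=0.02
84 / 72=7 / 6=1.17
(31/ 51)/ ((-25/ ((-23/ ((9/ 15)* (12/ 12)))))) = 713/ 765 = 0.93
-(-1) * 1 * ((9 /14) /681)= 3 /3178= 0.00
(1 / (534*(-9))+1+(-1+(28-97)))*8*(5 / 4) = -1658075 / 2403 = -690.00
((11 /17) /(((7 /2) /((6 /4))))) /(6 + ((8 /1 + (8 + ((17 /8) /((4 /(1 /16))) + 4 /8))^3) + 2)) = 0.00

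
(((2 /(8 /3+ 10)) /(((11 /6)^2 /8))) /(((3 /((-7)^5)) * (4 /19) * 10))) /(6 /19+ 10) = -58653 /605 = -96.95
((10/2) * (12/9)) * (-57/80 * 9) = -171/4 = -42.75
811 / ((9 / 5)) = 4055 / 9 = 450.56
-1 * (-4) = 4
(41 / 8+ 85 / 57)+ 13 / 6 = 1335 / 152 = 8.78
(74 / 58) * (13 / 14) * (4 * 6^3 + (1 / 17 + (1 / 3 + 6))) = 10675795 / 10353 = 1031.18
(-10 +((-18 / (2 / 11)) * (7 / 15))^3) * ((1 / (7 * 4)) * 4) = -12327641 / 875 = -14088.73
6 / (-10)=-3 / 5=-0.60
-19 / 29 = -0.66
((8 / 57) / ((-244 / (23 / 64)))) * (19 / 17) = -23 / 99552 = -0.00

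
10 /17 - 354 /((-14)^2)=-2029 /1666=-1.22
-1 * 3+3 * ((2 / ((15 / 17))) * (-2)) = -83 / 5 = -16.60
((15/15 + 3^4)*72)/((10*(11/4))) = 11808/55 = 214.69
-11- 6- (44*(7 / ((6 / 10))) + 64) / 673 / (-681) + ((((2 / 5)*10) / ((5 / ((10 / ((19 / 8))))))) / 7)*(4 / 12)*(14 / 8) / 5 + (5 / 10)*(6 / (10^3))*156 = -107594957453 / 6530960250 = -16.47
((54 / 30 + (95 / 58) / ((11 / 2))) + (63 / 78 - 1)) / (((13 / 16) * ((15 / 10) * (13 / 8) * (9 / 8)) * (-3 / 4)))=-323670016 / 283841415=-1.14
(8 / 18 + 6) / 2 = 29 / 9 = 3.22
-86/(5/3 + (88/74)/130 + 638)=-620490/4615261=-0.13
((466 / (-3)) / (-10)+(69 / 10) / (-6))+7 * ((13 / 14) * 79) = 31673 / 60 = 527.88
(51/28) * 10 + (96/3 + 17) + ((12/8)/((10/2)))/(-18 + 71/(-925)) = 7865288/117047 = 67.20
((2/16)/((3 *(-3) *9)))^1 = -1/648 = -0.00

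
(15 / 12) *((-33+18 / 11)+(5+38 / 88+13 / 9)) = -48485 / 1584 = -30.61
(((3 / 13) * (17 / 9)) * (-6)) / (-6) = 17 / 39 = 0.44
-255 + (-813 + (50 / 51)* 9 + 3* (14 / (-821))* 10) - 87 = -16004325 / 13957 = -1146.69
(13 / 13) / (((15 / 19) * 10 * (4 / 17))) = 323 / 600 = 0.54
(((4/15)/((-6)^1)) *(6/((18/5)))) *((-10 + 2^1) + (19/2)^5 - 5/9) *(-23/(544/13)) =391908569/124416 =3149.99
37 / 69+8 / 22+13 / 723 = 55964 / 60973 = 0.92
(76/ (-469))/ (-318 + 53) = 76/ 124285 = 0.00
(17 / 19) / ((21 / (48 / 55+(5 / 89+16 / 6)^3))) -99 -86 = -10985796282766 / 59672101005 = -184.10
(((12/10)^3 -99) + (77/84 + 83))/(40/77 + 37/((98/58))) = -10797787/18124500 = -0.60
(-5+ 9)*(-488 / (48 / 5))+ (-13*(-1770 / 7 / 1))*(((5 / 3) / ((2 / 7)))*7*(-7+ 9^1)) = 804740 / 3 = 268246.67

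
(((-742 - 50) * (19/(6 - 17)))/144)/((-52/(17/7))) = -323/728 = -0.44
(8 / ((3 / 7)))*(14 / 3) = 784 / 9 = 87.11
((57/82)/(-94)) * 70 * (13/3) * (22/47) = -95095/90569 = -1.05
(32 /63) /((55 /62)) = 1984 /3465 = 0.57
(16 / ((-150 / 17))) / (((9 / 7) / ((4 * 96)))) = -121856 / 225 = -541.58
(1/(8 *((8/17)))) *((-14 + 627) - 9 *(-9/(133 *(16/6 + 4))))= 27723991/170240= 162.85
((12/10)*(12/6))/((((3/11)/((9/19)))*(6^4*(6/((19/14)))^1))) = 11/15120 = 0.00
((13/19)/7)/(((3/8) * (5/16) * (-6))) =-832/5985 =-0.14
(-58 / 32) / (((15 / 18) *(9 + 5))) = -87 / 560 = -0.16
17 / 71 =0.24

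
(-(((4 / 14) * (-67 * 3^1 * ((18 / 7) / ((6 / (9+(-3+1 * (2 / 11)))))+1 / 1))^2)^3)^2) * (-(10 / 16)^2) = 26349266898761346208166322261924097021911259923572877104025 / 5110659444720493652594257729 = 5155746960596473516202154000000.00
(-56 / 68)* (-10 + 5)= 70 / 17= 4.12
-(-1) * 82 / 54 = 41 / 27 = 1.52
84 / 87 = 28 / 29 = 0.97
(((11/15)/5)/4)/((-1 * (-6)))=0.01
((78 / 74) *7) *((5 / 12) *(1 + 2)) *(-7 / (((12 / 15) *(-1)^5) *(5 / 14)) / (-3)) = -22295 / 296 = -75.32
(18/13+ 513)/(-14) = -6687/182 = -36.74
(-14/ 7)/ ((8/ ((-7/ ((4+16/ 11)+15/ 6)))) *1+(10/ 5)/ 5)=55/ 239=0.23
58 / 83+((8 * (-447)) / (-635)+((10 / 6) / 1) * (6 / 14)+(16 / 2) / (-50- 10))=6.91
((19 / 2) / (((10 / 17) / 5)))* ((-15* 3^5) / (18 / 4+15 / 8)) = -46170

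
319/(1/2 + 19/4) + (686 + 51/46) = 722443/966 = 747.87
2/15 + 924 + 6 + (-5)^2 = 14327/15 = 955.13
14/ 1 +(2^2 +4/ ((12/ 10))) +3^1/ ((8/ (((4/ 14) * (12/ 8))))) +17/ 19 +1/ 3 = 22.72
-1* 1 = -1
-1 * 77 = -77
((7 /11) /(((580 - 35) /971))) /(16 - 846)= -6797 /4975850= -0.00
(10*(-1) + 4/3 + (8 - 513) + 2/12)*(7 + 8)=-15405/2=-7702.50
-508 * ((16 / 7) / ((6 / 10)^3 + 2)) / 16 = -63500 / 1939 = -32.75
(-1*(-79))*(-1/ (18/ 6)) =-79/ 3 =-26.33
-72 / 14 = -36 / 7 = -5.14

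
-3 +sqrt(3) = -1.27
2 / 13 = 0.15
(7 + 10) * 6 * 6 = 612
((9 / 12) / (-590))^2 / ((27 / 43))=43 / 16708800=0.00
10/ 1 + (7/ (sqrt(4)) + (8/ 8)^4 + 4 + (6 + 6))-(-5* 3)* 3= 151/ 2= 75.50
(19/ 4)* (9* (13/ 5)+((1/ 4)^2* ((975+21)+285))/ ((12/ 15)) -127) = -21413/ 1280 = -16.73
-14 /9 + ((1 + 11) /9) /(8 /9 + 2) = -128 /117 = -1.09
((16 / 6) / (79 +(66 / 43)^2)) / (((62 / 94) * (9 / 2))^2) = 130702112 / 35128164321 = 0.00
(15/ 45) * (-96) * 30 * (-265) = 254400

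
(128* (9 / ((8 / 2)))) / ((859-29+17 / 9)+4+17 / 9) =0.34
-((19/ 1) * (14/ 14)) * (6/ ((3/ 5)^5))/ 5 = -23750/ 81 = -293.21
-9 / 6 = -3 / 2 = -1.50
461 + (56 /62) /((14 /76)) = 14443 /31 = 465.90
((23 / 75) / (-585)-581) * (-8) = 203931184 / 43875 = 4648.00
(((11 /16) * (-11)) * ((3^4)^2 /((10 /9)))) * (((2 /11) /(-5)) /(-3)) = -216513 /400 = -541.28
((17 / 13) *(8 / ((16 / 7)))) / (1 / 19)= 2261 / 26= 86.96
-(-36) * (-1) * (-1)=36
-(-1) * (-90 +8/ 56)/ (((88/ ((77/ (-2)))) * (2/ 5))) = 3145/ 32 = 98.28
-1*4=-4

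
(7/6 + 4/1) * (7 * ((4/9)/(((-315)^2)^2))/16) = 31/303807105000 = 0.00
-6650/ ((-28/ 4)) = 950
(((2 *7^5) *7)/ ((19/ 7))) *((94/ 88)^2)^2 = 4018627129783/ 35606912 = 112860.87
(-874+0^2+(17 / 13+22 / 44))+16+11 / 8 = -88901 / 104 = -854.82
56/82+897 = 36805/41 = 897.68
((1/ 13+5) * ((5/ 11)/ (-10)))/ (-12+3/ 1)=1/ 39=0.03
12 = 12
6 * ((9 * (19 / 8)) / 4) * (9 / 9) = 513 / 16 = 32.06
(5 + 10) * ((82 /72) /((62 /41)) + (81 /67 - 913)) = -681201265 /49848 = -13665.57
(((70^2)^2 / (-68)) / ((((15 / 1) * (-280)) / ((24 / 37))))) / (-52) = -8575 / 8177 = -1.05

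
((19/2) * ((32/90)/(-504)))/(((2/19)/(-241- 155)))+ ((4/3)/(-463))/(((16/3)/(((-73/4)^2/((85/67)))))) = 25.07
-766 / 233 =-3.29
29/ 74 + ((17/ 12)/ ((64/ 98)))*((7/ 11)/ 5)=521987/ 781440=0.67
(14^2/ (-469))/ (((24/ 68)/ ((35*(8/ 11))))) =-66640/ 2211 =-30.14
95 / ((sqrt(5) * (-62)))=-19 * sqrt(5) / 62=-0.69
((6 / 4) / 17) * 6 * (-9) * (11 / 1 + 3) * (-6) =6804 / 17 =400.24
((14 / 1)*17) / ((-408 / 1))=-7 / 12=-0.58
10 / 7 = 1.43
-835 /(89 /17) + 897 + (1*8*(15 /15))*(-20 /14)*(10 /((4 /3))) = 406066 /623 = 651.79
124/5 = 24.80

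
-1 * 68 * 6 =-408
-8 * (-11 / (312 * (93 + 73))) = 11 / 6474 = 0.00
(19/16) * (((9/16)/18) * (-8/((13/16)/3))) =-57/52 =-1.10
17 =17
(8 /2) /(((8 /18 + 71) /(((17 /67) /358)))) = 306 /7711499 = 0.00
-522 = -522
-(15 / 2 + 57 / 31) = -579 / 62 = -9.34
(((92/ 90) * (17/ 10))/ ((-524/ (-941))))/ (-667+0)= -15997/ 3419100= -0.00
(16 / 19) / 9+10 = 1726 / 171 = 10.09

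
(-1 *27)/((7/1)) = -27/7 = -3.86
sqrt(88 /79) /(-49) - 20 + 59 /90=-1741 /90 - 2 * sqrt(1738) /3871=-19.37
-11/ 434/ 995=-11/ 431830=-0.00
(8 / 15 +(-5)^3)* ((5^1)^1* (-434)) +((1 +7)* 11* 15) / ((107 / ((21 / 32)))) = 346809379 / 1284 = 270100.76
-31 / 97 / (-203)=31 / 19691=0.00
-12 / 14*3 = -18 / 7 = -2.57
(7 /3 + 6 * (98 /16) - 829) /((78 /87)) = -274891 /312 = -881.06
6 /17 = 0.35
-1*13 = -13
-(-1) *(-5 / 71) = -0.07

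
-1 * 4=-4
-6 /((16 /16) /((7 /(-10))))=21 /5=4.20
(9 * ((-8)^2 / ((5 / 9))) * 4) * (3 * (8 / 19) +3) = 1679616 / 95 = 17680.17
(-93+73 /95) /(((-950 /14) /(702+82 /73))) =3148151552 /3294125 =955.69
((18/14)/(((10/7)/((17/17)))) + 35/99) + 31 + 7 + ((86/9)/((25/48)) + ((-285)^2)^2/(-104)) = -16328799220583/257400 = -63437448.41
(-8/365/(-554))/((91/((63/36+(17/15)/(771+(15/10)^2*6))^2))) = 27185744161/20384610729619500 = 0.00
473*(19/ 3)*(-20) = -179740/ 3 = -59913.33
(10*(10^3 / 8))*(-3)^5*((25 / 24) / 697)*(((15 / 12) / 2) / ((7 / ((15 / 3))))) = -31640625 / 156128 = -202.66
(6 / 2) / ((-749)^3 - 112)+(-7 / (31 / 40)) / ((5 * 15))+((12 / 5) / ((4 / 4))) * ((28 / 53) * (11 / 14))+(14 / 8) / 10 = 1.05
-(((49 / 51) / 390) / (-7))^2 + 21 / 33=0.64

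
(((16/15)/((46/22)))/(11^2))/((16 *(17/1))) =0.00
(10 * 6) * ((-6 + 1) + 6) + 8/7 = 428/7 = 61.14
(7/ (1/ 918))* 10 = 64260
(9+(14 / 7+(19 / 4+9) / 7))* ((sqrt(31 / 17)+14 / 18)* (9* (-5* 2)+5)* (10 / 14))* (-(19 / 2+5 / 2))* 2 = 102850 / 7+54450* sqrt(527) / 49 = 40202.66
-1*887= -887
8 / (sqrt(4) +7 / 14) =16 / 5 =3.20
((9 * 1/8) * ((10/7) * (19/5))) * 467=79857/28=2852.04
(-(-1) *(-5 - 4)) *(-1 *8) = 72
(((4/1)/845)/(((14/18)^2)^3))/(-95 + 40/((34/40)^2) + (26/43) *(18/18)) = -26416869228/48220571508655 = -0.00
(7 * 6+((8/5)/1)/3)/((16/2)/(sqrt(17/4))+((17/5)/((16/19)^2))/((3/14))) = 59639464192/30429368177 - 2508718080 * sqrt(17)/30429368177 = 1.62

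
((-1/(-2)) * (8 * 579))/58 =1158/29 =39.93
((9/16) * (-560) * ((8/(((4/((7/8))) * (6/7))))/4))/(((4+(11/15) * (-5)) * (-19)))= 15435/608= 25.39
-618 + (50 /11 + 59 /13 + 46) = -80497 /143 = -562.92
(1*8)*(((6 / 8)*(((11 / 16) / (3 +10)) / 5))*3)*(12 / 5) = 297 / 650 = 0.46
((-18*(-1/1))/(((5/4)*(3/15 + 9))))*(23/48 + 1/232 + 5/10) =4107/2668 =1.54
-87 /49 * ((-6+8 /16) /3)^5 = 4670479 /127008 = 36.77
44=44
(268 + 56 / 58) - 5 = 7655 / 29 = 263.97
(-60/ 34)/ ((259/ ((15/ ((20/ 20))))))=-450/ 4403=-0.10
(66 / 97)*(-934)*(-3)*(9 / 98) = 832194 / 4753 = 175.09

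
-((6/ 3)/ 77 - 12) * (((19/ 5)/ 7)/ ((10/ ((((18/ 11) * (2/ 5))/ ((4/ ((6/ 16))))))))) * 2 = 236493/ 2964500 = 0.08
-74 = -74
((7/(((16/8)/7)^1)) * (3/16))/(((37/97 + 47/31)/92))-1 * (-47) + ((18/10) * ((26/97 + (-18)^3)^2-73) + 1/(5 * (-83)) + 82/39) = 9456578305109127215/154477564176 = 61216516.17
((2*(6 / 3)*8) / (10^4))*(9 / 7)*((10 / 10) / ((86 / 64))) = 576 / 188125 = 0.00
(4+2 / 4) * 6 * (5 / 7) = 135 / 7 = 19.29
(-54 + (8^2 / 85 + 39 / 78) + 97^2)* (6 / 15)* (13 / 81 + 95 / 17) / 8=3147724177 / 1170450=2689.33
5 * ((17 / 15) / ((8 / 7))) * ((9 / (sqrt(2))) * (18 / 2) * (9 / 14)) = 4131 * sqrt(2) / 32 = 182.57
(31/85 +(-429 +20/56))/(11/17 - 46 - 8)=509651/63490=8.03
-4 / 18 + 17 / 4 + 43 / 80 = 3287 / 720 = 4.57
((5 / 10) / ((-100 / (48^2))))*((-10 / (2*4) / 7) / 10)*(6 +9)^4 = 72900 / 7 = 10414.29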